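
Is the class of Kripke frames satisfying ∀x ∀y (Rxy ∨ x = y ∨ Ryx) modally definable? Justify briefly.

Modal frame validity is preserved under disjoint unions.
Take 3 disjoint single-world reflexive frames: each is trivially connected, but their disjoint union has 3 worlds with no edge between distinct components, so it is not connected.
So the class is not modally definable.

Not definable by any modal formula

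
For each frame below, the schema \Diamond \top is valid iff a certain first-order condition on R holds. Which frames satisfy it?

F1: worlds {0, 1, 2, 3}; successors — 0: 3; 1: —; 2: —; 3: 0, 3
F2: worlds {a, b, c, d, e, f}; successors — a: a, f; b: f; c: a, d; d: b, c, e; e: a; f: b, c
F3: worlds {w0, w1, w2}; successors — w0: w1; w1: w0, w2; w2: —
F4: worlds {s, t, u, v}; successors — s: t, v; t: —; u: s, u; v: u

This is the axiom for seriality; its first-order frame correspondent is \forall x \exists y Rxy.
F1: fails — world 1 has no successor.
F2: holds.
F3: fails — world w2 has no successor.
F4: fails — world t has no successor.

F2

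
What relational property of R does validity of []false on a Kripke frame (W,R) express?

□⊥ is valid iff no world has any successor (otherwise □⊥ fails at any world with one).

emptiness of R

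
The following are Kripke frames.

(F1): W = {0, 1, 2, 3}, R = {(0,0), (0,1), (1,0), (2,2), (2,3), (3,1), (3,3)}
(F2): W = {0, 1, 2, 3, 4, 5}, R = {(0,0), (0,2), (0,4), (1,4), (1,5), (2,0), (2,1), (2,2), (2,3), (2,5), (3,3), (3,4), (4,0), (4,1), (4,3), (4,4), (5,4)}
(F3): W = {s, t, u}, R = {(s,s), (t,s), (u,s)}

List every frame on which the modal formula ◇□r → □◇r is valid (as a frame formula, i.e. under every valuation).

The schema corresponds to convergence: ∀x ∀y ∀z (Rxy ∧ Rxz → ∃w (Ryw ∧ Rzw)).
(F1): fails — R31 and R33 but 1 and 3 have no common successor.
(F2): fails — R25 and R22 but 5 and 2 have no common successor.
(F3): condition met.
Valid on: (F3).

(F3)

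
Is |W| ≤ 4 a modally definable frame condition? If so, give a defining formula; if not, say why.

If a class were modally definable it would be closed under disjoint unions (Goldblatt–Thomason).
Any modal formula valid on each of 5 disjoint one-world frames is valid on their disjoint union (validity is preserved under disjoint unions). Each one-world frame has |W|=1≤4, but the union has |W|=5.
So no modal formula (or set of formulas) defines exactly the |W|≤4 frames.

Not definable by any modal formula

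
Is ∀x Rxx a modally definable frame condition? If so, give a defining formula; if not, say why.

The condition is reflexivity. A defining modal formula is □q → q.

Yes — defined by □q → q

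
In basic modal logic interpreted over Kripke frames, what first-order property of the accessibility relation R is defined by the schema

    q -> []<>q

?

Suppose q→□◇q is valid. Take Rxy and set V(q)={x}. Then q at x, so □◇q at x, so ◇q at y, so some z with Ryz has q; z=x, i.e. Ryx.
The converse is a direct semantic check.
So the correspondent is symmetry.

Symmetry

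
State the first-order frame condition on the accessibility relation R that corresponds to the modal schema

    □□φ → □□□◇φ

∀x ∀z (xR³z → ∃w (xR²w ∧ zRw))

This is a Sahlqvist (Geach-type) schema ◇^0□^2φ → □^3◇^1φ.
Minimal-valuation argument: fix x; take any y with xR^0y and any z with xR^3z. Set V(φ) to the set of worlds R-reachable from y in exactly 2 steps. Then □^2φ holds at y, so the antecedent holds at x; validity forces ◇^1φ at z, giving a w with zR^1w and yR^2w.
First-order correspondent: ∀x ∀z (xR³z → ∃w (xR²w ∧ zRw)).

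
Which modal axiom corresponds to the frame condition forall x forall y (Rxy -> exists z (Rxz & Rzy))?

The condition is density. The C4 schema □□ψ → □ψ defines it.
Suppose □□ψ→□ψ is valid. Take Rxy and set V(ψ)={w : xR²w}. Then □□ψ at x, so □ψ at x, so ψ at y, i.e. ∃z(Rxz∧Rzy).

□□ψ → □ψ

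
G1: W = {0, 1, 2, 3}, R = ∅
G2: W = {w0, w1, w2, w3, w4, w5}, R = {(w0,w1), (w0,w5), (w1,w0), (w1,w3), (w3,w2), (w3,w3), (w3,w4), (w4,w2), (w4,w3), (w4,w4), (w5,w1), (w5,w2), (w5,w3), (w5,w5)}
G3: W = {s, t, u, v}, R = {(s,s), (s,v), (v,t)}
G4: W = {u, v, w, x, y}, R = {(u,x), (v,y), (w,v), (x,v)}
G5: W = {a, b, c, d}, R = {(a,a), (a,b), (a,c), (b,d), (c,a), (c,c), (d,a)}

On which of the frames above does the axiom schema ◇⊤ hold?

The schema corresponds to seriality: ∀x ∃y Rxy.
G1: fails — world 0 has no successor.
G2: fails — world w2 has no successor.
G3: fails — world t has no successor.
G4: fails — world y has no successor.
G5: satisfies the condition.
Valid on: G5.

G5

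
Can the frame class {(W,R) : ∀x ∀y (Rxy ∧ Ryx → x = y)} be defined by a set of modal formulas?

No

Modal frame validity is preserved under surjective bounded morphisms.
The 4-cycle (worlds s,t,u,v with s→t→u→v→s) is antisymmetric. Sending even-indexed worlds to s and odd-indexed worlds to t is a surjective bounded morphism onto the two-world frame with s↔t, which is not antisymmetric.
So no modal formula (or set of formulas) defines exactly the antisymmetric frames.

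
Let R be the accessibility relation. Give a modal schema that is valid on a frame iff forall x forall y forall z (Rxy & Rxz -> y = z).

The condition is partial functionality. The CD schema ◇q → □q defines it.
Suppose ◇q→□q is valid. Take Rxy, Rxz and set V(q)={y}. Then ◇q at x, so □q at x, so q at z, i.e. z=y.

◇q → □q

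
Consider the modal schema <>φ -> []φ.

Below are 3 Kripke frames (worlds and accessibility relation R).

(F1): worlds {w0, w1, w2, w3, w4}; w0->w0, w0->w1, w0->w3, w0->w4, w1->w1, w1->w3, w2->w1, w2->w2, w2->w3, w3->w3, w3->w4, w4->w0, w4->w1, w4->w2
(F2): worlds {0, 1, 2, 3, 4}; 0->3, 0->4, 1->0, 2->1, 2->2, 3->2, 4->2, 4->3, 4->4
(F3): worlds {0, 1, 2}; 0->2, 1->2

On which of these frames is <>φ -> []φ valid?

This is the axiom for partial functionality; its first-order frame correspondent is forall x forall y forall z (Rxy & Rxz -> y = z).
(F1): fails — w0 sees both w0 and w1.
(F2): fails — 0 sees both 3 and 4.
(F3): holds.
Valid on: (F3).

(F3)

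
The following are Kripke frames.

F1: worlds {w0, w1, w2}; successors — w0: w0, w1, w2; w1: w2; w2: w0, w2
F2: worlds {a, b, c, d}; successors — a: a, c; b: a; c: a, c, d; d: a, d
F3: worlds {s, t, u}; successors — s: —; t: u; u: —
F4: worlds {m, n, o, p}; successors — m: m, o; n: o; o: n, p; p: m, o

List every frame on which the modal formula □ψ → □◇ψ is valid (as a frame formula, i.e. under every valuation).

F1, F2

This is the axiom for a generalized confluence (Geach) condition; its first-order frame correspondent is ∀x ∀z (xRz → ∃w (xRw ∧ zRw)).
F1: ✓.
F2: ✓.
F3: fails — tRu but no w with tRw and uRw.
F4: fails — mRo but no w with mRw and oRw.
Valid on: F1, F2.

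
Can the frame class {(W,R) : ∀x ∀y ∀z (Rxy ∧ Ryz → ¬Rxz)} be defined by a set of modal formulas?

Modal frame validity is preserved under surjective bounded morphisms.
The 7-cycle (worlds a,b,c,d,e,f,g with a→b→c→d→e→f→g→a) is intransitive. Mapping every world to a single reflexive point • is a surjective bounded morphism; the reflexive point is not intransitive (R••∧R•• but R••).
So no modal formula (or set of formulas) defines exactly the intransitive frames.

Not modally definable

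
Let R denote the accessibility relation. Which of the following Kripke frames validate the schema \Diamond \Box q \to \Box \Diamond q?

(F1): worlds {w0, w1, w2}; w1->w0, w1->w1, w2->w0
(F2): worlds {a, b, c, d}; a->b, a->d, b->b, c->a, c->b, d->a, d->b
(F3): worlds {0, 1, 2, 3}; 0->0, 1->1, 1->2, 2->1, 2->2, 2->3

This is the axiom for convergence; its first-order frame correspondent is \forall x \forall y \forall z (Rxy \wedge Rxz \to \exists w (Ryw \wedge Rzw)).
(F1): fails — Rw1w1 and Rw1w0 but w1 and w0 have no common successor.
(F2): condition met.
(F3): fails — R23 and R23 but 3 and 3 have no common successor.
Valid on: (F2).

(F2)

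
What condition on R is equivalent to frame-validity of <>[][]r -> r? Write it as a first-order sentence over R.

This is a Sahlqvist (Geach-type) schema ◇^1□^2r → □^0◇^0r.
Minimal-valuation argument: fix x; take any y with xR^1y and any z with xR^0z. Set V(r) to the set of worlds R-reachable from y in exactly 2 steps. Then □^2r holds at y, so the antecedent holds at x; validity forces ◇^0r at z, giving a w with zR^0w and yR^2w.
First-order correspondent: forall x forall y (xRy -> exists w (y R^2 w & x = w)).

forall x forall y (xRy -> exists w (y R^2 w & x = w))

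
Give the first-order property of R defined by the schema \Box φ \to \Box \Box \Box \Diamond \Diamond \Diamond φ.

\forall x \forall z (x R^3 z \to \exists w (xRw \wedge z R^3 w))

This is a Sahlqvist (Geach-type) schema ◇^0□^1φ → □^3◇^3φ.
Minimal-valuation argument: fix x; take any y with xR^0y and any z with xR^3z. Set V(φ) to the set of worlds R-reachable from y in exactly 1 step. Then □^1φ holds at y, so the antecedent holds at x; validity forces ◇^3φ at z, giving a w with zR^3w and yR^1w.
First-order correspondent: \forall x \forall z (x R^3 z \to \exists w (xRw \wedge z R^3 w)).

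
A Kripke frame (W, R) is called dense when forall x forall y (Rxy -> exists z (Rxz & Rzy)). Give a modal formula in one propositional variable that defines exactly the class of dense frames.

□□r → □r

A defining formula is □□r → □r (the C4 axiom).
Suppose □□r→□r is valid. Take Rxy and set V(r)={w : xR²w}. Then □□r at x, so □r at x, so r at y, i.e. ∃z(Rxz∧Rzy).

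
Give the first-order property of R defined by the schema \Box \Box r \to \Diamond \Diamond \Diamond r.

\forall x \exists w (x R^2 w \wedge x R^3 w)

This is a Sahlqvist (Geach-type) schema ◇^0□^2r → □^0◇^3r.
Minimal-valuation argument: fix x; take any y with xR^0y and any z with xR^0z. Set V(r) to the set of worlds R-reachable from y in exactly 2 steps. Then □^2r holds at y, so the antecedent holds at x; validity forces ◇^3r at z, giving a w with zR^3w and yR^2w.
First-order correspondent: \forall x \exists w (x R^2 w \wedge x R^3 w).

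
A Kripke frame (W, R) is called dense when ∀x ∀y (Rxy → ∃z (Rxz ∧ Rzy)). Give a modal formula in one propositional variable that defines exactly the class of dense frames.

This is density; the standard corresponding axiom is C4: □□ψ → □ψ.

□□ψ → □ψ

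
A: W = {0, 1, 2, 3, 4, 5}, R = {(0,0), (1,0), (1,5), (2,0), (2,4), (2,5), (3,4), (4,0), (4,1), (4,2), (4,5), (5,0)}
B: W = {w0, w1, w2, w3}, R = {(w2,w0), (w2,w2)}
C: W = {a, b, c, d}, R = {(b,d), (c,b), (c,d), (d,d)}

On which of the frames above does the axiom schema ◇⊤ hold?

A

The schema corresponds to seriality: ∀x ∃y Rxy.
A: ✓.
B: fails — world w0 has no successor.
C: fails — world a has no successor.
Valid on: A.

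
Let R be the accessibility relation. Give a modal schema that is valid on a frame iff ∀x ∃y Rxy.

A defining formula is □ψ → ◇ψ (the D axiom).
Suppose □ψ→◇ψ is valid. At any x set V(ψ)=W. Then □ψ at x, so ◇ψ at x, so x has a successor.

□ψ → ◇ψ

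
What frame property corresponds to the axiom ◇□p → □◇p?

Convergence

Suppose ◇□p→□◇p is valid. Take Rxy, Rxz and set V(p)={w : Ryw}. Then □p at y so ◇□p at x, so □◇p at x, so ◇p at z, giving w with Rzw and Ryw.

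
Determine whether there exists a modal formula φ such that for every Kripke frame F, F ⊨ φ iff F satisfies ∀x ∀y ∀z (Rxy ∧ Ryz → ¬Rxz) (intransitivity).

If a class were modally definable it would be closed under surjective bounded morphisms (Goldblatt–Thomason).
The 5-cycle (worlds 0,1,2,3,4 with 0→1→2→3→4→0) is intransitive. Mapping every world to a single reflexive point • is a surjective bounded morphism; the reflexive point is not intransitive (R••∧R•• but R••).
So no modal formula (or set of formulas) defines exactly the intransitive frames.

No — not modally definable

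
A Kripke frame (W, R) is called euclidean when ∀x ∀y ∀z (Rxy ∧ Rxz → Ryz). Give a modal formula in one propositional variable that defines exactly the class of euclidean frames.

◇q → □◇q

This is the Euclidean property; the standard corresponding axiom is 5: ◇q → □◇q.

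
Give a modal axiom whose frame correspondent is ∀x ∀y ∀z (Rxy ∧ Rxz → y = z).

◇s → □s

This is partial functionality; the standard corresponding axiom is CD: ◇s → □s.
Suppose ◇s→□s is valid. Take Rxy, Rxz and set V(s)={y}. Then ◇s at x, so □s at x, so s at z, i.e. z=y.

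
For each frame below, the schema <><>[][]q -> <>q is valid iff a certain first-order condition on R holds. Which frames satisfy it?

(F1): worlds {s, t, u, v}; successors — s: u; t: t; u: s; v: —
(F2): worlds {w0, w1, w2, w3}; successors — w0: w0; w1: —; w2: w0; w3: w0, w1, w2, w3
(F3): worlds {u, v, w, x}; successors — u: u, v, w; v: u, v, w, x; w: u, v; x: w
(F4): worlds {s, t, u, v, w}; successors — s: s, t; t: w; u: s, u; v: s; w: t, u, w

(F3)

The schema corresponds to a generalized confluence (Geach) condition: forall x forall y (x R^2 y -> exists w (y R^2 w & xRw)).
(F1): fails — sR²s but no w with sR²w and sRw.
(F2): fails — w3R²w1 but no w with w1R²w and w3Rw.
(F3): satisfies the condition.
(F4): fails — tR²u but no w* with uR²w* and tRw*.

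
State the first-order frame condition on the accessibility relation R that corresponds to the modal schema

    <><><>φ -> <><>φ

forall x forall y (x R^3 y -> exists w (y = w & x R^2 w))

This is a Sahlqvist (Geach-type) schema ◇^3□^0φ → □^0◇^2φ.
Minimal-valuation argument: fix x; take any y with xR^3y and any z with xR^0z. Set V(φ) to the set of worlds R-reachable from y in exactly 0 steps. Then □^0φ holds at y, so the antecedent holds at x; validity forces ◇^2φ at z, giving a w with zR^2w and yR^0w.
First-order correspondent: forall x forall y (x R^3 y -> exists w (y = w & x R^2 w)).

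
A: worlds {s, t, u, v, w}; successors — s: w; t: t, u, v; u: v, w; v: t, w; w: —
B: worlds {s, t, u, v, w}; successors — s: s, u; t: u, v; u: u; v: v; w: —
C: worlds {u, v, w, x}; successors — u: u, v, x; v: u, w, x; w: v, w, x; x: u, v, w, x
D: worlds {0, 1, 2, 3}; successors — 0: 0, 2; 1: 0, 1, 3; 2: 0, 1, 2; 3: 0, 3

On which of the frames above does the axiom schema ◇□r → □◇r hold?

C, D

The schema corresponds to convergence: ∀x ∀y ∀z (Rxy ∧ Rxz → ∃w (Ryw ∧ Rzw)).
A: fails — Rsw and Rsw but w and w have no common successor.
B: fails — Rtv and Rtu but v and u have no common successor.
C: satisfies the condition.
D: satisfies the condition.
Valid on: C, D.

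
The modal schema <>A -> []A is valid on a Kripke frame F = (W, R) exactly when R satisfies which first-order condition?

Suppose ◇A→□A is valid. Take Rxy, Rxz and set V(A)={y}. Then ◇A at x, so □A at x, so A at z, i.e. z=y.
Conversely, any frame satisfying forall x forall y forall z (Rxy & Rxz -> y = z) validates the schema.
So the correspondent is partial functionality.

partial functionality: forall x forall y forall z (Rxy & Rxz -> y = z)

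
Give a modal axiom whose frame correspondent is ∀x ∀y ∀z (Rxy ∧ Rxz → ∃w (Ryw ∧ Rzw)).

◇□p → □◇p

This is convergence; the standard corresponding axiom is .2: ◇□p → □◇p.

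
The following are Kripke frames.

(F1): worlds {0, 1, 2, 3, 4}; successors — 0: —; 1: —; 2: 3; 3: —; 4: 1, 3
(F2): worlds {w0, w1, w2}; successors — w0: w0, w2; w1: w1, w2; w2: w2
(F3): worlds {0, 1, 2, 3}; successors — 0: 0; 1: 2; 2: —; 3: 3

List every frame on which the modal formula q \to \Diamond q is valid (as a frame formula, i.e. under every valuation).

(F2)

The schema corresponds to reflexivity: \forall x Rxx.
(F1): fails — world 0 does not see itself.
(F2): satisfies the condition.
(F3): fails — world 1 does not see itself.
Valid on: (F2).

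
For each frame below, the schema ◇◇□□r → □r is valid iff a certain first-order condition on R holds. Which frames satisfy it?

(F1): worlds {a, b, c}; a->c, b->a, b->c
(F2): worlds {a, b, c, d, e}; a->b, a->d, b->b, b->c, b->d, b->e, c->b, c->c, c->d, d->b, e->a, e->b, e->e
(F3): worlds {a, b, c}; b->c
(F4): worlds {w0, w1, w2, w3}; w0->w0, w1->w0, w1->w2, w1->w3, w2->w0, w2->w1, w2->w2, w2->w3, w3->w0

Frame correspondent (Sahlqvist): ∀x ∀y ∀z ((xR²y ∧ xRz) → ∃w (yR²w ∧ z = w)) — i.e. a generalized confluence (Geach) condition.
(F1): fails — bR²c, bRa but no w with cR²w and a=w.
(F2): fails — eR²a, eRa but no w with aR²w and a=w.
(F3): satisfies the condition.
(F4): fails — w1R²w0, w1Rw2 but no w with w0R²w and w2=w.

(F3)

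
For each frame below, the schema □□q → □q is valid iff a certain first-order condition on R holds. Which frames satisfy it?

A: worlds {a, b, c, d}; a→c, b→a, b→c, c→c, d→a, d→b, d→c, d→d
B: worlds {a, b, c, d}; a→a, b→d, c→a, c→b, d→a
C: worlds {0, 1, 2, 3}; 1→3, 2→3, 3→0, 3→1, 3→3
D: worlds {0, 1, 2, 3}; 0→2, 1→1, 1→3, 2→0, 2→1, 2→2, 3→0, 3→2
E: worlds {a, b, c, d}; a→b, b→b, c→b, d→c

C, D

Frame correspondent (Sahlqvist): ∀x ∀y (Rxy → ∃z (Rxz ∧ Rzy)) — i.e. density.
A: fails — Rba but no z with Rbz and Rza.
B: fails — Rcb but no z with Rcz and Rzb.
C: satisfies the condition.
D: satisfies the condition.
E: fails — Rdc but no z with Rdz and Rzc.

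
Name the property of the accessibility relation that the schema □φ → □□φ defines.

Transitivity

Suppose □φ→□□φ is valid. Take Rxy, Ryz and set V(φ)={w : Rxw}. Then □φ at x, so □□φ at x, so □φ at y, so φ at z, i.e. Rxz.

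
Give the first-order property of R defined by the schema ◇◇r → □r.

This is a Sahlqvist (Geach-type) schema ◇^2□^0r → □^1◇^0r.
First-order correspondent: ∀x ∀y ∀z ((xR²y ∧ xRz) → ∃w (y = w ∧ z = w)).

∀x ∀y ∀z ((xR²y ∧ xRz) → ∃w (y = w ∧ z = w))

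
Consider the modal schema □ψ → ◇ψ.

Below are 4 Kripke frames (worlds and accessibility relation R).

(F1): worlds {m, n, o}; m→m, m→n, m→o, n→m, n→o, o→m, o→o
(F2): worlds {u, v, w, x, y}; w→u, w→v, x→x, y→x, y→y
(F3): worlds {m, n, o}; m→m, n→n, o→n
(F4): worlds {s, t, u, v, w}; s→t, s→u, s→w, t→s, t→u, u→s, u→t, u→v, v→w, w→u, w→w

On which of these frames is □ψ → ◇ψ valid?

(F1), (F3), (F4)

The schema corresponds to seriality: ∀x ∃y Rxy.
(F1): satisfies the condition.
(F2): fails — world u has no successor.
(F3): satisfies the condition.
(F4): satisfies the condition.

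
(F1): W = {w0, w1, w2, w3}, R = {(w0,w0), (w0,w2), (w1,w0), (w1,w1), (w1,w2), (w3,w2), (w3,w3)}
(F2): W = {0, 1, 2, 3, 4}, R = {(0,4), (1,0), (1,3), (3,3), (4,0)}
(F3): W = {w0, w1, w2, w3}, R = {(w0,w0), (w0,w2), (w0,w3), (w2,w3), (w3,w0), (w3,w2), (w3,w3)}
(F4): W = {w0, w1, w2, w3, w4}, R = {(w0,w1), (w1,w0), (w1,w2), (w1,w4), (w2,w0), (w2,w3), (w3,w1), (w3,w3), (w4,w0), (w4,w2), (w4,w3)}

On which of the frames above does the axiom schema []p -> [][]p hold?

This is the axiom for transitivity; its first-order frame correspondent is forall x forall y forall z (Rxy & Ryz -> Rxz).
(F1): condition met.
(F2): fails — R10 and R04 but not R14.
(F3): fails — Rw2w3 and Rw3w2 but not Rw2w2.
(F4): fails — Rw1w2 and Rw2w3 but not Rw1w3.
Valid on: (F1).

(F1)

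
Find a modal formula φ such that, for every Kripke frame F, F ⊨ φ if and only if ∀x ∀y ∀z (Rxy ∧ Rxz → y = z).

◇q → □q

This is partial functionality; the standard corresponding axiom is CD: ◇q → □q.
Suppose ◇q→□q is valid. Take Rxy, Rxz and set V(q)={y}. Then ◇q at x, so □q at x, so q at z, i.e. z=y.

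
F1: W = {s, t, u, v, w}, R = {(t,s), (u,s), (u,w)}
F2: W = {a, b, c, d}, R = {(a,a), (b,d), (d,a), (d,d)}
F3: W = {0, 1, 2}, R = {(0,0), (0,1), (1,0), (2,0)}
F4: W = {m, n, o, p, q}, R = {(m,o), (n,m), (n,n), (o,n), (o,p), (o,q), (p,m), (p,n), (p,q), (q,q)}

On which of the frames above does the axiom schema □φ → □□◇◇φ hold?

Frame correspondent (Sahlqvist): ∀x ∀z (xR²z → ∃w (xRw ∧ zR²w)) — i.e. a generalized confluence (Geach) condition.
F1: condition met.
F2: fails — bR²a but no w with bRw and aR²w.
F3: condition met.
F4: fails — mR²q but no w with mRw and qR²w.
Valid on: F1, F3.

F1, F3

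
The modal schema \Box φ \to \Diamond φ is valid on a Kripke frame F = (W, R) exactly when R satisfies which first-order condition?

This is the D axiom.
Its frame correspondent is seriality — \forall x \exists y Rxy.

seriality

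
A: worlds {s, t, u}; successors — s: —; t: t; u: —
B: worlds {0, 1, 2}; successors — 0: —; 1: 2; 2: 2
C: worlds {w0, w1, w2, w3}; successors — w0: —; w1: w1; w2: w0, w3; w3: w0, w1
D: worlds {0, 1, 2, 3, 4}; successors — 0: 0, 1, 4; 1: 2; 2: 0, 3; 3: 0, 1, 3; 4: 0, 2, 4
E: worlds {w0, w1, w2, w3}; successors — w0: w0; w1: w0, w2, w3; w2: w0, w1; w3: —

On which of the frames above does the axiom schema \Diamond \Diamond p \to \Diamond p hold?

A, B

The schema corresponds to transitivity: \forall x \forall y \forall z (Rxy \wedge Ryz \to Rxz).
A: condition met.
B: condition met.
C: fails — Rw2w3 and Rw3w1 but not Rw2w1.
D: fails — R31 and R12 but not R32.
E: fails — Rw1w2 and Rw2w1 but not Rw1w1.
Valid on: A, B.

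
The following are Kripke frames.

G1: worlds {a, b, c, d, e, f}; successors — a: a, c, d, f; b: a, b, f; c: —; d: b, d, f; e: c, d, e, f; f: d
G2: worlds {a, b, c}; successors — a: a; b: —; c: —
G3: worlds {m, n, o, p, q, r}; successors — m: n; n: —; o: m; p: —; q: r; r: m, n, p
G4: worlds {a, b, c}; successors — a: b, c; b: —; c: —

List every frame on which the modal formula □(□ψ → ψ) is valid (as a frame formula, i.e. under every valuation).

G2

This is the axiom for shift-reflexivity; its first-order frame correspondent is ∀x ∀y (Rxy → Ryy).
G1: fails — Rbf but not Rff.
G2: condition met.
G3: fails — Rom but not Rmm.
G4: fails — Rac but not Rcc.
Valid on: G2.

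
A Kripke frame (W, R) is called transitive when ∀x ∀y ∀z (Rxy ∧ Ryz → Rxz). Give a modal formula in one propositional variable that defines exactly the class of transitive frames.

A defining formula is □q → □□q (the 4 axiom).
Suppose □q→□□q is valid. Take Rxy, Ryz and set V(q)={w : Rxw}. Then □q at x, so □□q at x, so □q at y, so q at z, i.e. Rxz.

□q → □□q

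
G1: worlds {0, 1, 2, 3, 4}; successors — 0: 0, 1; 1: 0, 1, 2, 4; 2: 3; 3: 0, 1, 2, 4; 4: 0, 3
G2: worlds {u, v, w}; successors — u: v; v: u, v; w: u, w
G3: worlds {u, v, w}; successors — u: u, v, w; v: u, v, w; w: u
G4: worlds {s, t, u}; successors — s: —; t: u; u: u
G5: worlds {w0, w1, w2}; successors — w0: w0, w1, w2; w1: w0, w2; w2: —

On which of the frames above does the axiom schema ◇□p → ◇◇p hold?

G1, G2, G3, G4

The schema corresponds to a generalized confluence (Geach) condition: ∀x ∀y (xRy → ∃w (yRw ∧ xR²w)).
G1: satisfies the condition.
G2: satisfies the condition.
G3: satisfies the condition.
G4: satisfies the condition.
G5: fails — w0Rw2 but no w with w2Rw and w0R²w.
Valid on: G1, G2, G3, G4.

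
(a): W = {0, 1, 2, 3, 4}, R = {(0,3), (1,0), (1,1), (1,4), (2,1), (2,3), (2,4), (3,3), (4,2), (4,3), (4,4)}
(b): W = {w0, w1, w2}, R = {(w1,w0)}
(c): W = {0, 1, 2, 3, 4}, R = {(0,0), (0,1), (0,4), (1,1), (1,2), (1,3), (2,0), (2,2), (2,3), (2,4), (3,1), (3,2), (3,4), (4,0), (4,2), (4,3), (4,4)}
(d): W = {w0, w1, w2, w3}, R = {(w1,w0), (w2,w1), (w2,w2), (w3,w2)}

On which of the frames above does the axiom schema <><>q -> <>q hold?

(b)

The schema corresponds to transitivity: forall x forall y forall z (Rxy & Ryz -> Rxz).
(a): fails — R10 and R03 but not R13.
(b): ✓.
(c): fails — R34 and R40 but not R30.
(d): fails — Rw3w2 and Rw2w1 but not Rw3w1.
Valid on: (b).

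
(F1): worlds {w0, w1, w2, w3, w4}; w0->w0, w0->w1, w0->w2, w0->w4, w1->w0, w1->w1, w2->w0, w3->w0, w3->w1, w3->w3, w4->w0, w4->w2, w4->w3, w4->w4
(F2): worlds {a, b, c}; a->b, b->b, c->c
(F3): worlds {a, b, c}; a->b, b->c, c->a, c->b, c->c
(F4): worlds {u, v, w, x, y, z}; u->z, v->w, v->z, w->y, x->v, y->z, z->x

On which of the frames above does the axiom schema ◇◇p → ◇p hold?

This is the axiom for a generalized confluence (Geach) condition; its first-order frame correspondent is ∀x ∀y (xR²y → ∃w (y = w ∧ xRw)).
(F1): fails — w0R²w3 but no w with w3=w and w0Rw.
(F2): ✓.
(F3): fails — aR²c but no w with c=w and aRw.
(F4): fails — uR²x but no t with x=t and uRt.
Valid on: (F2).

(F2)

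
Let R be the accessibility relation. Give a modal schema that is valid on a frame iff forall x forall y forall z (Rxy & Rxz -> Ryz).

◇q → □◇q

A defining formula is ◇q → □◇q (the 5 axiom).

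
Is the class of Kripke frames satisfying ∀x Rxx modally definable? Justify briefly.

Yes — defined by □p → p

This is a Sahlqvist condition; the T axiom □p → p defines it.
Suppose □p→p is valid. At any x set V(p)={w : Rxw}. Then □p holds at x, so p holds at x, i.e. Rxx.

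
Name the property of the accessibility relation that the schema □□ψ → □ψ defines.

Suppose □□ψ→□ψ is valid. Take Rxy and set V(ψ)={w : xR²w}. Then □□ψ at x, so □ψ at x, so ψ at y, i.e. ∃z(Rxz∧Rzy).

Density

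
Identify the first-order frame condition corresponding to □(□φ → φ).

Suppose □(□φ→φ) is valid. Take Rxy and set V(φ)={w : Ryw}. Then at y, □φ holds; since □(□φ→φ) at x, □φ→φ at y, so φ at y, i.e. Ryy.
Conversely, any frame satisfying ∀x ∀y (Rxy → Ryy) validates the schema.
So the correspondent is shift-reflexivity.

shift-reflexivity: ∀x ∀y (Rxy → Ryy)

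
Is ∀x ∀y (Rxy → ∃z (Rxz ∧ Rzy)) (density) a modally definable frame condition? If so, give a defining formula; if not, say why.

Yes — defined by □□r → □r

This is a Sahlqvist condition; the C4 axiom □□r → □r defines it.
Suppose □□r→□r is valid. Take Rxy and set V(r)={w : xR²w}. Then □□r at x, so □r at x, so r at y, i.e. ∃z(Rxz∧Rzy).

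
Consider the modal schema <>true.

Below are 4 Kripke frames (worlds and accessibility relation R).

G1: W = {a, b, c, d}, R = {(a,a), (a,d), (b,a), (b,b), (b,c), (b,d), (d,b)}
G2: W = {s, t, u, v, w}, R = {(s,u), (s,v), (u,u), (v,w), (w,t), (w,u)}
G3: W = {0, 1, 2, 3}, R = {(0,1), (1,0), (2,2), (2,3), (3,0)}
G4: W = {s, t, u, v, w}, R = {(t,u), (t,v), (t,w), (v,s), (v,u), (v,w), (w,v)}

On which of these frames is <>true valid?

The schema corresponds to seriality: forall x exists y Rxy.
G1: fails — world c has no successor.
G2: fails — world t has no successor.
G3: condition met.
G4: fails — world s has no successor.

G3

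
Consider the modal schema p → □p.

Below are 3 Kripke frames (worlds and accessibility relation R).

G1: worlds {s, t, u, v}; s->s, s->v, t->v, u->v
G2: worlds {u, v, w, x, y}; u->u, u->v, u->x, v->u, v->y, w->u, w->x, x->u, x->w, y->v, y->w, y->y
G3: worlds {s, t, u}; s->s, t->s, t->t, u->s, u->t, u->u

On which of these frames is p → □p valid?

none

The schema corresponds to a generalized confluence (Geach) condition: ∀x ∀z (xRz → ∃w (x = w ∧ z = w)).
G1: fails — sRv but s ≠ v.
G2: fails — uRv but u ≠ v.
G3: fails — tRs but t ≠ s.
Valid on no frame.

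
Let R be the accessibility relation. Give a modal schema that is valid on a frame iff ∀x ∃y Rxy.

The condition is seriality. The D schema □q → ◇q defines it.

□q → ◇q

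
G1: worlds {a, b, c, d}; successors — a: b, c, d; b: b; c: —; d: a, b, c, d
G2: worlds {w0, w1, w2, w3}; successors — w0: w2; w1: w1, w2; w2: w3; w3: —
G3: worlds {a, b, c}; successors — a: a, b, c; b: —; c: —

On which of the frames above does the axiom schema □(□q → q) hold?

Frame correspondent (Sahlqvist): ∀x ∀y (Rxy → Ryy) — i.e. shift-reflexivity.
G1: fails — Rdc but not Rcc.
G2: fails — Rw1w2 but not Rw2w2.
G3: fails — Rac but not Rcc.
Valid on no frame.

none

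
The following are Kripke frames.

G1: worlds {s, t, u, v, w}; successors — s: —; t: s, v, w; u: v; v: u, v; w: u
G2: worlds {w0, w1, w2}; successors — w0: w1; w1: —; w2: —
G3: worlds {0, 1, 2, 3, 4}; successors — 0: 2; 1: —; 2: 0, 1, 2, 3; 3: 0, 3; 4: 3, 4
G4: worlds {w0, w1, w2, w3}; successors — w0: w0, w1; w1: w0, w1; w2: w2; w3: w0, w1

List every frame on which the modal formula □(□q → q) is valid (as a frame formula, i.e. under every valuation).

G4

Frame correspondent (Sahlqvist): ∀x ∀y (Rxy → Ryy) — i.e. shift-reflexivity.
G1: fails — Rwu but not Ruu.
G2: fails — Rw0w1 but not Rw1w1.
G3: fails — R20 but not R00.
G4: satisfies the condition.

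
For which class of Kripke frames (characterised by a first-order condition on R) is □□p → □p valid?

Suppose □□p→□p is valid. Take Rxy and set V(p)={w : xR²w}. Then □□p at x, so □p at x, so p at y, i.e. ∃z(Rxz∧Rzy).
The converse is a direct semantic check.
So the correspondent is density.

Density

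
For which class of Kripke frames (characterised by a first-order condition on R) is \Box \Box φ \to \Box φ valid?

density

This schema is the C4 axiom.
Its frame correspondent is density — \forall x \forall y (Rxy \to \exists z (Rxz \wedge Rzy)).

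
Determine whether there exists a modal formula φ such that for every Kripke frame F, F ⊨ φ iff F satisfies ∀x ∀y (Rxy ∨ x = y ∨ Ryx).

No

If a class were modally definable it would be closed under disjoint unions (Goldblatt–Thomason).
Take 4 disjoint single-world reflexive frames: each is trivially connected, but their disjoint union has 4 worlds with no edge between distinct components, so it is not connected.
So no modal formula (or set of formulas) defines exactly the connected frames.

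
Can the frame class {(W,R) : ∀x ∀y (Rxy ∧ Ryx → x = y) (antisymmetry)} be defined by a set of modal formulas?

No

If a class were modally definable it would be closed under surjective bounded morphisms (Goldblatt–Thomason).
The 6-cycle (worlds a,b,c,d,e,f with a→b→c→d→e→f→a) is antisymmetric. Sending even-indexed worlds to a and odd-indexed worlds to b is a surjective bounded morphism onto the two-world frame with a↔b, which is not antisymmetric.
Hence antisymmetry is not modally definable.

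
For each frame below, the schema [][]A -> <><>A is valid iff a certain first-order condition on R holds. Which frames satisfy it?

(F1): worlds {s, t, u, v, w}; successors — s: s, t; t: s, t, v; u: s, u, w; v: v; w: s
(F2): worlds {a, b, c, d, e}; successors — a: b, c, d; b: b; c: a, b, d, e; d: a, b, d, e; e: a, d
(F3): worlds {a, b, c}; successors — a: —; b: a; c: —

(F1), (F2)

The schema corresponds to a generalized confluence (Geach) condition: forall x exists w (x R^2 w & x R^2 w).
(F1): condition met.
(F2): condition met.
(F3): fails — at a but no w with aR²w and aR²w.
Valid on: (F1), (F2).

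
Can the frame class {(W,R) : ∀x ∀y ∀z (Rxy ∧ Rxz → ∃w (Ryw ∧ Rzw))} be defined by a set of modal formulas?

The condition is convergence. A defining modal formula is ◇□p → □◇p.
Suppose ◇□p→□◇p is valid. Take Rxy, Rxz and set V(p)={w : Ryw}. Then □p at y so ◇□p at x, so □◇p at x, so ◇p at z, giving w with Rzw and Ryw.

Yes, by ◇□p → □◇p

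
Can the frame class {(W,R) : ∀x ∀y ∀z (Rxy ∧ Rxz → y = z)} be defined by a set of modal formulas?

This is a Sahlqvist condition; the CD axiom ◇p → □p defines it.
Suppose ◇p→□p is valid. Take Rxy, Rxz and set V(p)={y}. Then ◇p at x, so □p at x, so p at z, i.e. z=y.

Yes, by ◇p → □p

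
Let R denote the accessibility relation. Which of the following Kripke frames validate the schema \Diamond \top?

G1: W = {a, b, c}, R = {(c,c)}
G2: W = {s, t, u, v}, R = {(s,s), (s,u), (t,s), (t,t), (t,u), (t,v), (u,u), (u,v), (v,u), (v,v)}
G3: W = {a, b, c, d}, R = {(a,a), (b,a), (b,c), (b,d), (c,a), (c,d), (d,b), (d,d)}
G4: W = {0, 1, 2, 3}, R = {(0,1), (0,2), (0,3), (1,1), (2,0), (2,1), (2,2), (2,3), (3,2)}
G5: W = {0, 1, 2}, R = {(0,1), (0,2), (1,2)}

G2, G3, G4

This is the axiom for seriality; its first-order frame correspondent is \forall x \exists y Rxy.
G1: fails — world a has no successor.
G2: condition met.
G3: condition met.
G4: condition met.
G5: fails — world 2 has no successor.
Valid on: G2, G3, G4.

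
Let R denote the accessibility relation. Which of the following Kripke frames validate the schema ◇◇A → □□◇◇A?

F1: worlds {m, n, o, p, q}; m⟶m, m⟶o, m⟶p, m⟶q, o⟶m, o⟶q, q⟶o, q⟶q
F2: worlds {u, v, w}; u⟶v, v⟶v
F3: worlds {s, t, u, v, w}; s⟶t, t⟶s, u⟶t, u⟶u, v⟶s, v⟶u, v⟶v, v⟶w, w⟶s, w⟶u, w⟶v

F2

Frame correspondent (Sahlqvist): ∀x ∀y ∀z ((xR²y ∧ xR²z) → ∃w (y = w ∧ zR²w)) — i.e. a generalized confluence (Geach) condition.
F1: fails — mR²m, mR²p but no w with m=w and pR²w.
F2: condition met.
F3: fails — uR²s, uR²t but no w* with s=w* and tR²w*.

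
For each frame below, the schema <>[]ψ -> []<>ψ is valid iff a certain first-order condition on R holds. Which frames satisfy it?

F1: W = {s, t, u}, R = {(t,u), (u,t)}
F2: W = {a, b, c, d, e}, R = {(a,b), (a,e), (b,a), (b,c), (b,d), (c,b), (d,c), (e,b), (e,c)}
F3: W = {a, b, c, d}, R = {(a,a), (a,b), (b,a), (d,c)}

The schema corresponds to convergence: forall x forall y forall z (Rxy & Rxz -> exists w (Ryw & Rzw)).
F1: satisfies the condition.
F2: fails — Rbc and Rbd but c and d have no common successor.
F3: fails — Rdc and Rdc but c and c have no common successor.
Valid on: F1.

F1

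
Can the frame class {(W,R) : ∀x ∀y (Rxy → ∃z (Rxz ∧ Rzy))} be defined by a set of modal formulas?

Yes, by □□r → □r

The condition is density. A defining modal formula is □□r → □r.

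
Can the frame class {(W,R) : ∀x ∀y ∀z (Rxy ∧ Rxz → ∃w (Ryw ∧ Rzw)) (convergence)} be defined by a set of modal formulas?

Yes — defined by ◇□q → □◇q

Yes: it is convergence, defined by the .2 schema ◇□q → □◇q.
Suppose ◇□q→□◇q is valid. Take Rxy, Rxz and set V(q)={w : Ryw}. Then □q at y so ◇□q at x, so □◇q at x, so ◇q at z, giving w with Rzw and Ryw.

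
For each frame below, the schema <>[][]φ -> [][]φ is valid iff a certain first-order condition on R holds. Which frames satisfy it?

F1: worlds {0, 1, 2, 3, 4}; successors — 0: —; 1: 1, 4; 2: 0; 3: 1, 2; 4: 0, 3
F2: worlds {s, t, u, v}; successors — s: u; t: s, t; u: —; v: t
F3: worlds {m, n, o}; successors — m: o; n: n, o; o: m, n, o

This is the axiom for a generalized confluence (Geach) condition; its first-order frame correspondent is forall x forall y forall z ((xRy & x R^2 z) -> exists w (y R^2 w & z = w)).
F1: fails — 1R4, 1R²0 but no w with 4R²w and 0=w.
F2: fails — tRs, tR²s but no w with sR²w and s=w.
F3: ✓.
Valid on: F3.

F3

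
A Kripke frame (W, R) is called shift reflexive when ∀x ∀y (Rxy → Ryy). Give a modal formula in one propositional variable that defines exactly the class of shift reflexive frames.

The condition is shift-reflexivity. The T□ schema □(□s → s) defines it.

□(□s → s)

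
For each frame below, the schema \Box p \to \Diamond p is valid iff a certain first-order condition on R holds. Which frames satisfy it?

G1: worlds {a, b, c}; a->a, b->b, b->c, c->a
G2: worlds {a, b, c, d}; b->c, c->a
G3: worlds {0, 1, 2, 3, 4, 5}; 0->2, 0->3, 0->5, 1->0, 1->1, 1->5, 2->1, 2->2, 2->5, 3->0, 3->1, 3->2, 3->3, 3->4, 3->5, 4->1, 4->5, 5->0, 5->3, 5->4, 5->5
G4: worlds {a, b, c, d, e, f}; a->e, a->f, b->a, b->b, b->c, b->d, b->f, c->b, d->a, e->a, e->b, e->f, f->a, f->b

Frame correspondent (Sahlqvist): \forall x \exists y Rxy — i.e. seriality.
G1: holds.
G2: fails — world a has no successor.
G3: holds.
G4: holds.
Valid on: G1, G3, G4.

G1, G3, G4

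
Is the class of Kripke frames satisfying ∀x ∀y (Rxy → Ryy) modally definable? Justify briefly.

Yes — defined by □(□p → p)

The condition is shift-reflexivity. A defining modal formula is □(□p → p).
Suppose □(□p→p) is valid. Take Rxy and set V(p)={w : Ryw}. Then at y, □p holds; since □(□p→p) at x, □p→p at y, so p at y, i.e. Ryy.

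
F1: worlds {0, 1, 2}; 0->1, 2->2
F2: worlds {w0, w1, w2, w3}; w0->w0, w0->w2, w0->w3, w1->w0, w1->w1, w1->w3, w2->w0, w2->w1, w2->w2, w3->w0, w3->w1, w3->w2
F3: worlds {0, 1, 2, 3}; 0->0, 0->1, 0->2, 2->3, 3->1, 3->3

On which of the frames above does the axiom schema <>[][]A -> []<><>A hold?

F2

Frame correspondent (Sahlqvist): forall x forall y forall z ((xRy & xRz) -> exists w (y R^2 w & z R^2 w)) — i.e. a generalized confluence (Geach) condition.
F1: fails — 0R1, 0R1 but no w with 1R²w and 1R²w.
F2: holds.
F3: fails — 0R0, 0R1 but no w with 0R²w and 1R²w.
Valid on: F2.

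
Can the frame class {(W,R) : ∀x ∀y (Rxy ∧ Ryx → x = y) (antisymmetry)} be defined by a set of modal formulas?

Modal frame validity is preserved under surjective bounded morphisms.
The 8-cycle (worlds 0,1,2,3,4,5,6,7 with 0→1→2→3→4→5→6→7→0) is antisymmetric. Sending even-indexed worlds to a and odd-indexed worlds to b is a surjective bounded morphism onto the two-world frame with a↔b, which is not antisymmetric.
Hence antisymmetry is not modally definable.

No — not modally definable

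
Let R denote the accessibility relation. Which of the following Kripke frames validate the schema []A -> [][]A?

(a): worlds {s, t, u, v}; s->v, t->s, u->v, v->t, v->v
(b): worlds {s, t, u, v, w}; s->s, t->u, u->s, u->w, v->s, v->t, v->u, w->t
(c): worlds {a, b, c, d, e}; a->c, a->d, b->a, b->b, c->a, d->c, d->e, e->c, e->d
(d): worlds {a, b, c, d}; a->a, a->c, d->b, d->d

This is the axiom for transitivity; its first-order frame correspondent is forall x forall y forall z (Rxy & Ryz -> Rxz).
(a): fails — Ruv and Rvt but not Rut.
(b): fails — Rwt and Rtu but not Rwu.
(c): fails — Rde and Red but not Rdd.
(d): holds.

(d)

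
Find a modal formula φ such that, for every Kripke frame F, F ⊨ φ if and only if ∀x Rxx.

□q → q

This is reflexivity; the standard corresponding axiom is T: □q → q.
Suppose □q→q is valid. At any x set V(q)={w : Rxw}. Then □q holds at x, so q holds at x, i.e. Rxx.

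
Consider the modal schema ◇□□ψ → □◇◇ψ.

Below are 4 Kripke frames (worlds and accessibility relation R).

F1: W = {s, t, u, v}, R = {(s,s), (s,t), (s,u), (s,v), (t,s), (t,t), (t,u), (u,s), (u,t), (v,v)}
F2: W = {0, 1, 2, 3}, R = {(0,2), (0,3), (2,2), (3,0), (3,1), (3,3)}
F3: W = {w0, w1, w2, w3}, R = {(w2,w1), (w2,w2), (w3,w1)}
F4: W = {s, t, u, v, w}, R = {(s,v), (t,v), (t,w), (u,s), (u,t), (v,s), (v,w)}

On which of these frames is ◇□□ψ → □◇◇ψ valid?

F1

The schema corresponds to a generalized confluence (Geach) condition: ∀x ∀y ∀z ((xRy ∧ xRz) → ∃w (yR²w ∧ zR²w)).
F1: ✓.
F2: fails — 3R0, 3R1 but no w with 0R²w and 1R²w.
F3: fails — w2Rw1, w2Rw1 but no w with w1R²w and w1R²w.
F4: fails — tRv, tRw but no w* with vR²w* and wR²w*.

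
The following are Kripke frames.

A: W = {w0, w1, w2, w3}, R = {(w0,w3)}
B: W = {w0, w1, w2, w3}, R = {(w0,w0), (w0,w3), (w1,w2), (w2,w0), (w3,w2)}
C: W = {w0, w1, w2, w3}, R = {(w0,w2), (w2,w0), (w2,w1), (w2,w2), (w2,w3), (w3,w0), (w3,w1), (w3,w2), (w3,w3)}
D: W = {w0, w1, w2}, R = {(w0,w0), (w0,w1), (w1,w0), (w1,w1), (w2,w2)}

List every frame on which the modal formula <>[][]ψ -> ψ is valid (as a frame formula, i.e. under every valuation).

D

The schema corresponds to a generalized confluence (Geach) condition: forall x forall y (xRy -> exists w (y R^2 w & x = w)).
A: fails — w0Rw3 but no w with w3R²w and w0=w.
B: fails — w1Rw2 but no w with w2R²w and w1=w.
C: fails — w2Rw1 but no w with w1R²w and w2=w.
D: satisfies the condition.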